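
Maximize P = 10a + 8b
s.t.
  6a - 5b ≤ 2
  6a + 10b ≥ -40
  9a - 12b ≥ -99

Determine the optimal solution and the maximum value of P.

a = 173/9, b = 68/3, maximum P = 3362/9

Feasible corners and P = 10a + 8b:
  (-2, -14/5) → P = -212/5
  (173/9, 68/3) → P = 3362/9
  (-245/27, 13/9) → P = -2138/27

At the optimal vertex, 6a - 5b = 2 and 9a - 12b = -99.
Solving simultaneously gives a = 173/9, b = 68/3.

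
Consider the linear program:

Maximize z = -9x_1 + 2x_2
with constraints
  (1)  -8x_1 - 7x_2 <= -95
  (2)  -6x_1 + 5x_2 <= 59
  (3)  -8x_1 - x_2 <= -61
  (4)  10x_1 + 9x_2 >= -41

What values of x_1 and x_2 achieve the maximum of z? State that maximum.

x_1 = 123/23, x_2 = 419/23, maximum z = -269/23

Vertices and z = -9x_1 + 2x_2:
  (83/12, 17/3) → z = -611/12
  (571, -639) → z = -6417
  (123/23, 419/23) → z = -269/23
The feasible region is unbounded (it extends along (9, -10), (5, 6)), but z strictly decreases along every unbounded feasible direction, so there is no improving ray and the maximum is attained at a vertex.

At the optimal vertex, -6x_1 + 5x_2 = 59 and -8x_1 - x_2 = -61.
Solving simultaneously gives x_1 = 123/23, x_2 = 419/23.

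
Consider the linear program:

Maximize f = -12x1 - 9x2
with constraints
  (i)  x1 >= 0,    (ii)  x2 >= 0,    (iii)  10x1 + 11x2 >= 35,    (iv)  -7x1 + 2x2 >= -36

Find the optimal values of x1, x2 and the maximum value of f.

Vertices and f = -12x1 - 9x2:
  (0, 35/11) → f = -315/11
  (7/2, 0) → f = -42
  (36/7, 0) → f = -432/7
The feasible region is unbounded (it extends along (0, 1), (2, 7)), but f strictly decreases along every unbounded feasible direction, so there is no improving ray and the maximum is attained at a vertex.

x1 = 0, x2 = 35/11, maximum f = -315/11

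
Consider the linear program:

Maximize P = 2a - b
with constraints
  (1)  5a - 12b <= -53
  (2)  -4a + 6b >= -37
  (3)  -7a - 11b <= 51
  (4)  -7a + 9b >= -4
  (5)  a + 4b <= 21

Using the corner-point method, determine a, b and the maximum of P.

Feasible corners and P = 2a - b:
  (-1195/139, 116/139) → P = -2506/139
  (5/4, 79/16) → P = -39/16
  (-435/17, 198/17) → P = -1068/17

a = 5/4, b = 79/16, maximum P = -39/16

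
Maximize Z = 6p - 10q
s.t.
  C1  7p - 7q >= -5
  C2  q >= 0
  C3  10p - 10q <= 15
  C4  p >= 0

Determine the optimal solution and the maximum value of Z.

Extreme points and Z = 6p - 10q:
  (0, 5/7) → Z = -50/7
  (3/2, 0) → Z = 9
  (0, 0) → Z = 0
The feasible region is unbounded (it extends along (1, 1)), but Z strictly decreases along every unbounded feasible direction, so there is no improving ray and the maximum is attained at a vertex.

The optimum lies where q = 0 and 10p - 10q = 15.
Solving simultaneously gives p = 3/2, q = 0.

p = 3/2, q = 0, maximum Z = 9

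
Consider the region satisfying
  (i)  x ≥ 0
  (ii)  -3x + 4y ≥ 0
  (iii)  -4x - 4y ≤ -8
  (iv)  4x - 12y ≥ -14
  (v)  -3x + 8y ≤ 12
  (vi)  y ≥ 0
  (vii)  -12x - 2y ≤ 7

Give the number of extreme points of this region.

3

Of the 21 pairwise boundary intersections, those satisfying every inequality are:
  (8/7, 6/7)
  (14/5, 21/10)
  (5/8, 11/8)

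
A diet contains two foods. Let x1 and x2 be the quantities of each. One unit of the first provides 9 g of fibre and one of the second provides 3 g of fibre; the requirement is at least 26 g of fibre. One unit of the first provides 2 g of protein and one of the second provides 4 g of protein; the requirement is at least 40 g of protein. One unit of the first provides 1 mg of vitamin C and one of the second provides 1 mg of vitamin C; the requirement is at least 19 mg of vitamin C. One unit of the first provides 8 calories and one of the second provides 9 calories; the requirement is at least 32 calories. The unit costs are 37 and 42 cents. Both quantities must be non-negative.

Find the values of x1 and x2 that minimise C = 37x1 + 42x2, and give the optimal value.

x1 = 18, x2 = 1, minimum C = 708

Extreme points and C = 37x1 + 42x2:
  (0, 19) → C = 798
  (20, 0) → C = 740
  (18, 1) → C = 708
The feasible region is unbounded (it extends along (0, 1), (1, 0)), but C strictly increases along every unbounded feasible direction, so there is no improving ray and the minimum is attained at a vertex.

The binding constraints are 2x1 + 4x2 = 40 and x1 + x2 = 19.
Solving simultaneously gives x1 = 18, x2 = 1.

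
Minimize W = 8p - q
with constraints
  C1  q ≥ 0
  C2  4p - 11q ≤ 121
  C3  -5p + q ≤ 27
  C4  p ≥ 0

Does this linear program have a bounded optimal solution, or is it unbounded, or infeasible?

Corner points and W = 8p - q:
  (121/4, 0) → W = 242
  (0, 0) → W = 0
  (0, 27) → W = -27
The feasible region has finitely many vertices and no improving ray; the minimum is -27 at (0, 27).

bounded optimum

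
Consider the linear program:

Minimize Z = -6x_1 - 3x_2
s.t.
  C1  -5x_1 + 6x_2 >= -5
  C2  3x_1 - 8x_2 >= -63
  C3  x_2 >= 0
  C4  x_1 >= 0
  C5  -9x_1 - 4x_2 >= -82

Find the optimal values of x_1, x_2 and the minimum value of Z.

Extreme points and Z = -6x_1 - 3x_2:
  (1, 0) → Z = -6
  (256/37, 365/74) → Z = -4167/74
  (0, 63/8) → Z = -189/8
  (101/21, 271/28) → Z = -1621/28
  (0, 0) → Z = 0

x_1 = 101/21, x_2 = 271/28, minimum Z = -1621/28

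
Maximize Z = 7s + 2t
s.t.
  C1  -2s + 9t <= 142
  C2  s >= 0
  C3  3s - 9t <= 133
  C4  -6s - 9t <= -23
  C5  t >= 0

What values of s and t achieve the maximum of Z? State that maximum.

Vertices and Z = 7s + 2t:
  (0, 142/9) → Z = 284/9
  (275, 692/9) → Z = 18709/9
  (0, 23/9) → Z = 46/9
  (133/3, 0) → Z = 931/3
  (23/6, 0) → Z = 161/6

At the optimal vertex, -2s + 9t = 142 and 3s - 9t = 133.
Solving simultaneously gives s = 275, t = 692/9.

s = 275, t = 692/9, maximum Z = 18709/9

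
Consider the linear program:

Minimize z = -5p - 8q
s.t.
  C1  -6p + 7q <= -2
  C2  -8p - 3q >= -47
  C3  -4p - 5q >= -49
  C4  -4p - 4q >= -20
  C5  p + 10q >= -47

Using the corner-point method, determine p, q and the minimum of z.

Vertices and z = -5p - 8q:
  (37/13, 28/13) → z = -409/13
  (-309/67, -284/67) → z = 3817/67
  (32/5, -7/5) → z = -104/5
  (611/77, -423/77) → z = 47/11

At the optimal vertex, -6p + 7q = -2 and -4p - 4q = -20.
Solving simultaneously gives p = 37/13, q = 28/13.

p = 37/13, q = 28/13, minimum z = -409/13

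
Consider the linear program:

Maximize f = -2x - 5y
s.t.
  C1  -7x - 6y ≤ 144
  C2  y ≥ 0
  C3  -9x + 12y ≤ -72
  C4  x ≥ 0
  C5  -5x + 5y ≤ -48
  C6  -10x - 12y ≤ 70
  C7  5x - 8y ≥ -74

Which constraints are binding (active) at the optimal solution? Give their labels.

C2 and C5

Corner points and f = -2x - 5y:
  (48/5, 0) → f = -96/5
  (72/5, 24/5) → f = -264/5
  (122, 171/2) → f = -1343/2
The feasible region is unbounded (it extends along (8, 5), (1, 0)), but f strictly decreases along every unbounded feasible direction, so there is no improving ray and the maximum is attained at a vertex.

The maximum is at (48/5, 0). Substituting into each constraint, equality holds for C2 and C5; the remaining constraints have slack.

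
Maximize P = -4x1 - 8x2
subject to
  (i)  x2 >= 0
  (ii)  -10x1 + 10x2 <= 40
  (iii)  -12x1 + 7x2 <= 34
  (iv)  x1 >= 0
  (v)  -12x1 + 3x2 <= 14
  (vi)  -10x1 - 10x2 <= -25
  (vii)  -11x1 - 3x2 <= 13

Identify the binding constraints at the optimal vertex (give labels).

(i) and (vi)

Extreme points and P = -4x1 - 8x2:
  (5/2, 0) → P = -10
  (0, 4) → P = -32
  (0, 5/2) → P = -20
The feasible region is unbounded (it extends along (1, 1), (1, 0)), but P strictly decreases along every unbounded feasible direction, so there is no improving ray and the maximum is attained at a vertex.

The maximum is at (5/2, 0). Substituting into each constraint, equality holds for (i) and (vi); the remaining constraints have slack.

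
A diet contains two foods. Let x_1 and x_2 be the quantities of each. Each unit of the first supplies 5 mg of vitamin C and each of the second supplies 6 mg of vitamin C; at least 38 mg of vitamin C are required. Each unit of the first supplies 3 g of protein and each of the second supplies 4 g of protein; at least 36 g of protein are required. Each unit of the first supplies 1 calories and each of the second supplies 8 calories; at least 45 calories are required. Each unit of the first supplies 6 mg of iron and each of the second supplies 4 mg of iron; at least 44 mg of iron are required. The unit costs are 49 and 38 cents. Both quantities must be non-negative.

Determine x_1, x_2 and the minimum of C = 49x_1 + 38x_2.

Corner points and C = 49x_1 + 38x_2:
  (0, 11) → C = 418
  (45, 0) → C = 2205
  (27/5, 99/20) → C = 4527/10
  (8/3, 7) → C = 1190/3
The feasible region is unbounded (it extends along (0, 1), (1, 0)), but C strictly increases along every unbounded feasible direction, so there is no improving ray and the minimum is attained at a vertex.

x_1 = 8/3, x_2 = 7, minimum C = 1190/3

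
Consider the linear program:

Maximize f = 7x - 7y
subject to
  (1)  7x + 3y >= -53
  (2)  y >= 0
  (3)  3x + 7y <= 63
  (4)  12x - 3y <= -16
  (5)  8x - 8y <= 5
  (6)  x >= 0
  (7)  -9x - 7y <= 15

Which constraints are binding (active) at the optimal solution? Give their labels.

(4) and (6)

Corner points and f = 7x - 7y:
  (77/93, 268/31) → f = -5089/93
  (0, 9) → f = -63
  (0, 16/3) → f = -112/3

The maximum is at (0, 16/3). Substituting into each constraint, equality holds for (4) and (6); the remaining constraints have slack.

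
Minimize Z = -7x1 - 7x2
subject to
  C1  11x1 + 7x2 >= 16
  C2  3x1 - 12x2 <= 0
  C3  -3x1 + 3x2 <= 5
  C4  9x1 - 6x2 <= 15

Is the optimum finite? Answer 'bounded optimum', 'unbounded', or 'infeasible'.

Feasible corners and Z = -7x1 - 7x2:
  (64/51, 16/51) → Z = -560/51
  (13/54, 103/54) → Z = -406/27
  (2, 1/2) → Z = -35/2
  (25/3, 10) → Z = -385/3
The feasible region has finitely many vertices and no improving ray; the minimum is -385/3 at (25/3, 10).

bounded optimum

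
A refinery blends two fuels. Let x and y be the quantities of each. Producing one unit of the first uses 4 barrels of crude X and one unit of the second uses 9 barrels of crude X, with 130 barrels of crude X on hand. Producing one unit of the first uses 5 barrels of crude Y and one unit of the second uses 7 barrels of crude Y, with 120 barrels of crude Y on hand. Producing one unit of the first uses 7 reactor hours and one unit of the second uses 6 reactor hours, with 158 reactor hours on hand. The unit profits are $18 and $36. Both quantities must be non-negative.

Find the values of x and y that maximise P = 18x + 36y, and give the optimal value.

Vertices and P = 18x + 36y:
  (0, 0) → P = 0
  (0, 130/9) → P = 520
  (158/7, 0) → P = 2844/7
  (10, 10) → P = 540
  (386/19, 50/19) → P = 8748/19

At the optimal vertex, 4x + 9y = 130 and 5x + 7y = 120.
Solving simultaneously gives x = 10, y = 10.

x = 10, y = 10, maximum P = 540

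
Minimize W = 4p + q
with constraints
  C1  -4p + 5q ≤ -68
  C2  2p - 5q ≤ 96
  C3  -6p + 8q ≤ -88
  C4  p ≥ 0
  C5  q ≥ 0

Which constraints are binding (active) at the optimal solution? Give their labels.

C1 and C5

Feasible corners and W = 4p + q:
  (52, 28) → W = 236
  (17, 0) → W = 68
  (48, 0) → W = 192
The feasible region is unbounded (it extends along (4, 3), (5, 2)), but W strictly increases along every unbounded feasible direction, so there is no improving ray and the minimum is attained at a vertex.

The minimum is at (17, 0). Substituting into each constraint, equality holds for C1 and C5; the remaining constraints have slack.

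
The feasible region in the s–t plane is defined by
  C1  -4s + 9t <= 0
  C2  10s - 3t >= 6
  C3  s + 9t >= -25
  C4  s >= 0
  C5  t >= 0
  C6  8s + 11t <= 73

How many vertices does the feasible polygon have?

4

The feasible vertices (each the meet of two boundaries and inside every other half-plane) are:
  (9/13, 4/13)
  (657/116, 73/29)
  (3/5, 0)
  (73/8, 0)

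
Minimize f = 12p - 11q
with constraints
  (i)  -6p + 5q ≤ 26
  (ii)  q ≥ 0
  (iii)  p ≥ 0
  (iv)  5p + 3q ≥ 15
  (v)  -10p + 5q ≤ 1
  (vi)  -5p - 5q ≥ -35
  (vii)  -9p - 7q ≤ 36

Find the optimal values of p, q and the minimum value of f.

p = 34/15, q = 71/15, minimum f = -373/15

The binding constraints are -10p + 5q = 1 and -5p - 5q = -35.
Solving simultaneously gives p = 34/15, q = 71/15.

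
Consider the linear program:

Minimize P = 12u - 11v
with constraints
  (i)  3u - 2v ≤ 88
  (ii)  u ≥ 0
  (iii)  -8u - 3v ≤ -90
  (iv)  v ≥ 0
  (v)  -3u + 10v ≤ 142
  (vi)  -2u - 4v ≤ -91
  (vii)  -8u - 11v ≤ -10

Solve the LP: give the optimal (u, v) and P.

u = 171/16, v = 557/32, minimum P = -2023/32

Feasible corners and P = 12u - 11v:
  (97/2, 115/4) → P = 1063/4
  (267/8, 97/16) → P = 5341/16
  (171/16, 557/32) → P = -2023/32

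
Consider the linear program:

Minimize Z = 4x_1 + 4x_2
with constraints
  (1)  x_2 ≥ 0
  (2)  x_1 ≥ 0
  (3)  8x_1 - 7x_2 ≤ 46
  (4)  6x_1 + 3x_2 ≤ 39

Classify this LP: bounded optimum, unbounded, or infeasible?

Feasible corners and Z = 4x_1 + 4x_2:
  (0, 0) → Z = 0
  (23/4, 0) → Z = 23
  (0, 13) → Z = 52
  (137/22, 6/11) → Z = 298/11
The feasible region has finitely many vertices and no improving ray; the minimum is 0 at (0, 0).

bounded optimum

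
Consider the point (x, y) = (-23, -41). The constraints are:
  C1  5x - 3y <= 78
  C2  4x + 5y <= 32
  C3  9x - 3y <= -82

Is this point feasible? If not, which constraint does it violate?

C1: 8 ≤ 78 ✓
C2: -297 ≤ 32 ✓
C3: -84 ≤ -82 ✓

feasible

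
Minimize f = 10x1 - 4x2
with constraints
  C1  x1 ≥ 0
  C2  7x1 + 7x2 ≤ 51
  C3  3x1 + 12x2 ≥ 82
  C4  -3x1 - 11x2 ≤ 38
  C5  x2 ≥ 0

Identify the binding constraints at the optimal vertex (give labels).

C1 and C2

Feasible corners and f = 10x1 - 4x2:
  (0, 51/7) → f = -204/7
  (0, 41/6) → f = -82/3
  (38/63, 421/63) → f = -1304/63

The minimum is at (0, 51/7). Substituting into each constraint, equality holds for C1 and C2; the remaining constraints have slack.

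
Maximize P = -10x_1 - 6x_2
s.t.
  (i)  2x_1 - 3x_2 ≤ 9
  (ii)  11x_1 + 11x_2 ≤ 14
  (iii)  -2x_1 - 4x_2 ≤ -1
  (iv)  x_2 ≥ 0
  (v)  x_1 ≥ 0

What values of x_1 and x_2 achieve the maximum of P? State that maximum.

Vertices and P = -10x_1 - 6x_2:
  (14/11, 0) → P = -140/11
  (0, 14/11) → P = -84/11
  (1/2, 0) → P = -5
  (0, 1/4) → P = -3/2

The optimum lies where -2x_1 - 4x_2 = -1 and x_1 = 0.
Solving simultaneously gives x_1 = 0, x_2 = 1/4.

x_1 = 0, x_2 = 1/4, maximum P = -3/2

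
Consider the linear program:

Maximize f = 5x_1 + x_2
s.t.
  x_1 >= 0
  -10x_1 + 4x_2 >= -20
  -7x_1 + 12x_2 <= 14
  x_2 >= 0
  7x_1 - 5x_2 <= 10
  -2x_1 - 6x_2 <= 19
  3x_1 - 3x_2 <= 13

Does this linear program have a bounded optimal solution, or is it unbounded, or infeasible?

bounded optimum

Extreme points and f = 5x_1 + x_2:
  (0, 7/6) → f = 7/6
  (0, 0) → f = 0
  (74/23, 70/23) → f = 440/23
  (30/11, 20/11) → f = 170/11
  (10/7, 0) → f = 50/7
The feasible region has finitely many vertices and no improving ray; the maximum is 440/23 at (74/23, 70/23).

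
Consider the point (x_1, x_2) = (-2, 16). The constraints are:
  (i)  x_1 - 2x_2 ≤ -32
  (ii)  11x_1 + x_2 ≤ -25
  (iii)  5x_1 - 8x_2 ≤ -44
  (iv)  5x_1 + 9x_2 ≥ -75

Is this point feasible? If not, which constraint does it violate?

not feasible — violates (ii)

Constraint (ii): 11x_1 + x_2 = -6, which is not ≤ -25. All other constraints are satisfied.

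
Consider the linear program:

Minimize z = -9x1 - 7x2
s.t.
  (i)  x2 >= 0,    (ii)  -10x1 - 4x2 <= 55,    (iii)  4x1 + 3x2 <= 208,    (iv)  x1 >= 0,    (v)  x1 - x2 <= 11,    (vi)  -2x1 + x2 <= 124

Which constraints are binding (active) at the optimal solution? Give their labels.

(iii) and (iv)

Feasible corners and z = -9x1 - 7x2:
  (0, 0) → z = 0
  (11, 0) → z = -99
  (0, 208/3) → z = -1456/3
  (241/7, 164/7) → z = -3317/7

The minimum is at (0, 208/3). Substituting into each constraint, equality holds for (iii) and (iv); the remaining constraints have slack.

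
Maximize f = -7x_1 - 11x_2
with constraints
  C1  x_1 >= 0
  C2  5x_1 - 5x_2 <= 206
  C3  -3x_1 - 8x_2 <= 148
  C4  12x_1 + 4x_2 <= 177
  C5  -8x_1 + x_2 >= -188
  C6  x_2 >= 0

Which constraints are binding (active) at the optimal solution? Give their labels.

Corner points and f = -7x_1 - 11x_2:
  (0, 177/4) → f = -1947/4
  (0, 0) → f = 0
  (59/4, 0) → f = -413/4

The maximum is at (0, 0). Substituting into each constraint, equality holds for C1 and C6; the remaining constraints have slack.

C1 and C6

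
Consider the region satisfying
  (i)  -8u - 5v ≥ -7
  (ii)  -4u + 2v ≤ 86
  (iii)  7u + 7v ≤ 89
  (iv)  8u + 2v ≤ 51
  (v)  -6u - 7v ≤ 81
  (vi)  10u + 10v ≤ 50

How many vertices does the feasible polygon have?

Pairwise boundary intersections that survive every other constraint:
  (241/24, -44/3)
  (-6, 11)
  (-191/10, 24/5)
  (-38/3, 53/3)
  (519/44, -477/22)

5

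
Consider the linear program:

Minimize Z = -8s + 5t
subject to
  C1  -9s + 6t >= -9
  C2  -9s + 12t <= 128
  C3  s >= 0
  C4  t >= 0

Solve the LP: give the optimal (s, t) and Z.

s = 146/9, t = 137/6, minimum Z = -281/18

Vertices and Z = -8s + 5t:
  (146/9, 137/6) → Z = -281/18
  (1, 0) → Z = -8
  (0, 32/3) → Z = 160/3
  (0, 0) → Z = 0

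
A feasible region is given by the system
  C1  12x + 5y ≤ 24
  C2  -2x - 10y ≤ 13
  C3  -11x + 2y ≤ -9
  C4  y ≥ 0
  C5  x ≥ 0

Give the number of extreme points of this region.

Pairwise boundary intersections that survive every other constraint:
  (93/79, 156/79)
  (2, 0)
  (9/11, 0)

3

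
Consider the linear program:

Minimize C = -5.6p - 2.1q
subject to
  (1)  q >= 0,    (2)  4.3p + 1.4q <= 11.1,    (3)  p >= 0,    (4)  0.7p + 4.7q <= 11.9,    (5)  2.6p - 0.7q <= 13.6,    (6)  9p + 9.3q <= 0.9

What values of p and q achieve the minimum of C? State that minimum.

Corner points and C = -5.6p - 2.1q:
  (0, 0) → C = 0
  (1/10, 0) → C = -14/25
  (0, 3/31) → C = -63/310

p = 0.1, q = 0, minimum C = -0.56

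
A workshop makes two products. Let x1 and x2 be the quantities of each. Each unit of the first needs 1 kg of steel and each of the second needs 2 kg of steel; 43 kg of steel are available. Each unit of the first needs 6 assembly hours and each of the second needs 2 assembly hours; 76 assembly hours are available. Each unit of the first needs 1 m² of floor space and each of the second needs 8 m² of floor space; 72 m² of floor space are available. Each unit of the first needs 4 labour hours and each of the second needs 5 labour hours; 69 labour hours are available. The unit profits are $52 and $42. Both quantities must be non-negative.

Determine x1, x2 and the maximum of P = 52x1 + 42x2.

Vertices and P = 52x1 + 42x2:
  (0, 0) → P = 0
  (0, 9) → P = 378
  (38/3, 0) → P = 1976/3
  (11, 5) → P = 782
  (64/9, 73/9) → P = 6394/9

x1 = 11, x2 = 5, maximum P = 782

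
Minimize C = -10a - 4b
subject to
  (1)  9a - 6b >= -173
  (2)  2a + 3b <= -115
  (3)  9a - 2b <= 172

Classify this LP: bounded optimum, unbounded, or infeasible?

bounded optimum

Corner points and C = -10a - 4b:
  (-31, -53/3) → C = 1142/3
  (286/31, -1379/31) → C = 2656/31
The feasible region has finitely many vertices and no improving ray; the minimum is 2656/31 at (286/31, -1379/31).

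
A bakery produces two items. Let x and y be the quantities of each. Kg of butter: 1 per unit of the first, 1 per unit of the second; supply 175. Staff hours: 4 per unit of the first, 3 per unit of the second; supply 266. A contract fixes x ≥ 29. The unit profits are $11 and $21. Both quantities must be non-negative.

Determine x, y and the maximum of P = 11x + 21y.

x = 29, y = 50, maximum P = 1369

Corner points and P = 11x + 21y:
  (133/2, 0) → P = 1463/2
  (29, 0) → P = 319
  (29, 50) → P = 1369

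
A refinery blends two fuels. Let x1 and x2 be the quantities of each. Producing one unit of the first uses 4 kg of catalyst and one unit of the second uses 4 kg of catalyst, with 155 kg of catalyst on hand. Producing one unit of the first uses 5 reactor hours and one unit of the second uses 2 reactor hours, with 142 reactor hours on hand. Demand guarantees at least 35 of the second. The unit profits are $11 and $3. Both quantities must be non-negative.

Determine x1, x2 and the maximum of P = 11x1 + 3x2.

x1 = 15/4, x2 = 35, maximum P = 585/4

Vertices and P = 11x1 + 3x2:
  (0, 155/4) → P = 465/4
  (0, 35) → P = 105
  (15/4, 35) → P = 585/4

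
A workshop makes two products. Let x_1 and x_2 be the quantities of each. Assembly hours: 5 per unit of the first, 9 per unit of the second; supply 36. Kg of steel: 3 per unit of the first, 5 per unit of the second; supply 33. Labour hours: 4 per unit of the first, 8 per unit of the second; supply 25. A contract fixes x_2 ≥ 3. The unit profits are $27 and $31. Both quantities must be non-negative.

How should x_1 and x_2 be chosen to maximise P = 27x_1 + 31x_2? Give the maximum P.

Extreme points and P = 27x_1 + 31x_2:
  (0, 25/8) → P = 775/8
  (0, 3) → P = 93
  (1/4, 3) → P = 399/4

At the optimal vertex, 4x_1 + 8x_2 = 25 and x_2 = 3.
Solving simultaneously gives x_1 = 1/4, x_2 = 3.

x_1 = 1/4, x_2 = 3, maximum P = 399/4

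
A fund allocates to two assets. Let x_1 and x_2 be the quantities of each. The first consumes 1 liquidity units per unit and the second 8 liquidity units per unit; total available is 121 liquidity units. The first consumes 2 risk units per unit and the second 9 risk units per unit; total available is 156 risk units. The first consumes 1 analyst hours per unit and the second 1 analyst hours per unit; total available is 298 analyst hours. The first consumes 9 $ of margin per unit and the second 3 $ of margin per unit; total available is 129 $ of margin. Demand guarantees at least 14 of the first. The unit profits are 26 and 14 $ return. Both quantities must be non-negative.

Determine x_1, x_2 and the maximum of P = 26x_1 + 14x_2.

Vertices and P = 26x_1 + 14x_2:
  (43/3, 0) → P = 1118/3
  (14, 0) → P = 364
  (14, 1) → P = 378

x_1 = 14, x_2 = 1, maximum P = 378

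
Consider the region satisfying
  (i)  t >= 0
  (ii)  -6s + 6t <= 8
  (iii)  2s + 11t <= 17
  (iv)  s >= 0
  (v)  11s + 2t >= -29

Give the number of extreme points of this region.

The feasible vertices (each the meet of two boundaries and inside every other half-plane) are:
  (17/2, 0)
  (0, 0)
  (7/39, 59/39)
  (0, 4/3)

4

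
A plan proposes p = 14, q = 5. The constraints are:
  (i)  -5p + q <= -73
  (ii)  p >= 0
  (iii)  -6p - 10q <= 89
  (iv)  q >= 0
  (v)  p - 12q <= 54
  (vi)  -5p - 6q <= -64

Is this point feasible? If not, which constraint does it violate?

not feasible — violates (i)

Constraint (i): -5p + q = -65, which is not ≤ -73. All other constraints are satisfied.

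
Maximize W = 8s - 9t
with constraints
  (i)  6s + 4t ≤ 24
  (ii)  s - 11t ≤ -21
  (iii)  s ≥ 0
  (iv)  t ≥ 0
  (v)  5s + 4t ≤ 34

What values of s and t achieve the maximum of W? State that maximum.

s = 18/7, t = 15/7, maximum W = 9/7

Vertices and W = 8s - 9t:
  (18/7, 15/7) → W = 9/7
  (0, 6) → W = -54
  (0, 21/11) → W = -189/11

The optimum lies where 6s + 4t = 24 and s - 11t = -21.
Solving simultaneously gives s = 18/7, t = 15/7.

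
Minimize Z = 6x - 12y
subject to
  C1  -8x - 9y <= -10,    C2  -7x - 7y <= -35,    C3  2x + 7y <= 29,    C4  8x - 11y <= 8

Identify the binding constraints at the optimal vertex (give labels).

Vertices and Z = 6x - 12y:
  (6/5, 19/5) → Z = -192/5
  (63/19, 32/19) → Z = -6/19
  (125/26, 36/13) → Z = -57/13

The minimum is at (6/5, 19/5). Substituting into each constraint, equality holds for C2 and C3; the remaining constraints have slack.

C2 and C3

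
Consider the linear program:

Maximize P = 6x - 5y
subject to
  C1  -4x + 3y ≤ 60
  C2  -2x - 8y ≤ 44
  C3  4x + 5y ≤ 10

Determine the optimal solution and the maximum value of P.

Feasible corners and P = 6x - 5y:
  (-306/19, -28/19) → P = -1696/19
  (-135/16, 35/4) → P = -755/8
  (150/11, -98/11) → P = 1390/11

At the optimal vertex, -2x - 8y = 44 and 4x + 5y = 10.
Solving simultaneously gives x = 150/11, y = -98/11.

x = 150/11, y = -98/11, maximum P = 1390/11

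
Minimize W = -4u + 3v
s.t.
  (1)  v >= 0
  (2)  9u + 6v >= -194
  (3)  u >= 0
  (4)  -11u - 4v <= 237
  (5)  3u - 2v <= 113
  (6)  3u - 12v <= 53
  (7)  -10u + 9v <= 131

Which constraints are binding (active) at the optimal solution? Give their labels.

(5) and (6)

Extreme points and W = -4u + 3v:
  (0, 0) → W = 0
  (53/3, 0) → W = -212/3
  (0, 131/9) → W = 131/3
  (125/3, 6) → W = -446/3
  (1279/7, 1523/7) → W = -547/7

The minimum is at (125/3, 6). Substituting into each constraint, equality holds for (5) and (6); the remaining constraints have slack.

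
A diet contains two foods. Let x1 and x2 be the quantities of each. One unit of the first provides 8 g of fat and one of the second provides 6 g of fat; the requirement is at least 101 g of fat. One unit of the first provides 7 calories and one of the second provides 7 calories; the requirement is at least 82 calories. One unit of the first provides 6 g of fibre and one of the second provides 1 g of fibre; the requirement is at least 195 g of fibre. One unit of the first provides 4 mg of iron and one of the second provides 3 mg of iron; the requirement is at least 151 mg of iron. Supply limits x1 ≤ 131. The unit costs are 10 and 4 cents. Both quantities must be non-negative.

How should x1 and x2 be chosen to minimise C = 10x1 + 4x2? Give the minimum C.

x1 = 31, x2 = 9, minimum C = 346

Corner points and C = 10x1 + 4x2:
  (0, 195) → C = 780
  (151/4, 0) → C = 755/2
  (131, 0) → C = 1310
  (31, 9) → C = 346
The feasible region is unbounded (it extends along (0, 1)), but C strictly increases along every unbounded feasible direction, so there is no improving ray and the minimum is attained at a vertex.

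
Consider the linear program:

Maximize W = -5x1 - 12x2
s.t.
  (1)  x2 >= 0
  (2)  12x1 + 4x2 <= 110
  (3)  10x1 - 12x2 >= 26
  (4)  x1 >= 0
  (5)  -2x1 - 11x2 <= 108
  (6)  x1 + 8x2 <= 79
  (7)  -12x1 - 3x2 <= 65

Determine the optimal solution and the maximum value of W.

Extreme points and W = -5x1 - 12x2:
  (55/6, 0) → W = -275/6
  (13/5, 0) → W = -13
  (178/23, 197/46) → W = -2072/23

x1 = 13/5, x2 = 0, maximum W = -13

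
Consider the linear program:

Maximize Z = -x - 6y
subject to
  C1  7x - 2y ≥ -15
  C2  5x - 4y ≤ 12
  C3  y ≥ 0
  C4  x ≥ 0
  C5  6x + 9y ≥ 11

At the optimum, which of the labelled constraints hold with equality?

Vertices and Z = -x - 6y:
  (0, 15/2) → Z = -45
  (12/5, 0) → Z = -12/5
  (11/6, 0) → Z = -11/6
  (0, 11/9) → Z = -22/3
The feasible region is unbounded (it extends along (2, 7), (4, 5)), but Z strictly decreases along every unbounded feasible direction, so there is no improving ray and the maximum is attained at a vertex.

The maximum is at (11/6, 0). Substituting into each constraint, equality holds for C3 and C5; the remaining constraints have slack.

C3 and C5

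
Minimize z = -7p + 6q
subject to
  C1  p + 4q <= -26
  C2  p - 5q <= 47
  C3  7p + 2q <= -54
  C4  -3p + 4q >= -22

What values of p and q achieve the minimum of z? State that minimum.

Vertices and z = -7p + 6q:
  (-82/13, -64/13) → z = 190/13
  (-78/11, -119/11) → z = -168/11
  (-86/17, -158/17) → z = -346/17
The feasible region is unbounded (it extends along (-4, 1), (-5, -1)), but z strictly increases along every unbounded feasible direction, so there is no improving ray and the minimum is attained at a vertex.

p = -86/17, q = -158/17, minimum z = -346/17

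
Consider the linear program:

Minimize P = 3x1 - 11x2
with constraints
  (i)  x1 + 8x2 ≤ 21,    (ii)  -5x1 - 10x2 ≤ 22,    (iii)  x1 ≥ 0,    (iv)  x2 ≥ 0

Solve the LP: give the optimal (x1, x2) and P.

x1 = 0, x2 = 21/8, minimum P = -231/8

Vertices and P = 3x1 - 11x2:
  (0, 21/8) → P = -231/8
  (21, 0) → P = 63
  (0, 0) → P = 0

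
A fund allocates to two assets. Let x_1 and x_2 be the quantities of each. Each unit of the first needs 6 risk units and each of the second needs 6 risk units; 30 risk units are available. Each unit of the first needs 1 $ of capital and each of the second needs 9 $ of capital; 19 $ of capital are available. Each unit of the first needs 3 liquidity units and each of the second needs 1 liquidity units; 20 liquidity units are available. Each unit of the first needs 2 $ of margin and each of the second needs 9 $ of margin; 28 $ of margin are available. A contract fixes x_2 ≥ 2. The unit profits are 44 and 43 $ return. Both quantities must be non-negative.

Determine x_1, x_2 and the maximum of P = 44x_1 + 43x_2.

x_1 = 1, x_2 = 2, maximum P = 130

Corner points and P = 44x_1 + 43x_2:
  (0, 19/9) → P = 817/9
  (0, 2) → P = 86
  (1, 2) → P = 130

The optimum lies where x_1 + 9x_2 = 19 and x_2 = 2.
Solving simultaneously gives x_1 = 1, x_2 = 2.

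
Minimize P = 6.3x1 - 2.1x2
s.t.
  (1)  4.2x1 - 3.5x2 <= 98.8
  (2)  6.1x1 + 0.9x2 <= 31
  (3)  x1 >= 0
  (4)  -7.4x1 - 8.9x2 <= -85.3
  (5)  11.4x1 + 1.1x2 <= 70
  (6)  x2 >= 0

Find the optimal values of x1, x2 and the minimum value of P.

Feasible corners and P = 6.3x1 - 2.1x2:
  (0, 310/9) → P = -217/3
  (19913/4763, 29093/4763) → P = 29253/2165
  (0, 853/89) → P = -17913/890

At the optimal vertex, 6.1x1 + 0.9x2 = 31 and x1 = 0.
Solving simultaneously gives x1 = 0, x2 = 310/9.

x1 = 0, x2 = 310/9, minimum P = -217/3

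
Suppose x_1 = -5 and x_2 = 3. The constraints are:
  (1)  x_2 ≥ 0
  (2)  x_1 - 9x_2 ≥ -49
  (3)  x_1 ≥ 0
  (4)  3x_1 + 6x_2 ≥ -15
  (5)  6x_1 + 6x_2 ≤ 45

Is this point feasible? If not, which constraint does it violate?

not feasible — violates (3)

Constraint (3): x_1 = -5, which is not ≥ 0. All other constraints are satisfied.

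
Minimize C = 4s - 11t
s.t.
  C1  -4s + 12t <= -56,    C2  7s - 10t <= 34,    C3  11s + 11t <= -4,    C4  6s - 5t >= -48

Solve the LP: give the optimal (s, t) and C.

Corner points and C = 4s - 11t:
  (-38/11, -64/11) → C = 552/11
  (-214/13, -132/13) → C = 596/13
  (-26, -108/5) → C = 668/5

s = -214/13, t = -132/13, minimum C = 596/13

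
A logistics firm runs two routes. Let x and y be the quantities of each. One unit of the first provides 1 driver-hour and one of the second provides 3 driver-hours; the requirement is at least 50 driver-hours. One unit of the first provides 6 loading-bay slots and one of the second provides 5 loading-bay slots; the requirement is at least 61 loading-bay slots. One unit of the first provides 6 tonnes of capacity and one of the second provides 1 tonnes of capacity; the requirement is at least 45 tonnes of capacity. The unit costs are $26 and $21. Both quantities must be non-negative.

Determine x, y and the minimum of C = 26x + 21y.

x = 5, y = 15, minimum C = 445

Feasible corners and C = 26x + 21y:
  (0, 45) → C = 945
  (50, 0) → C = 1300
  (5, 15) → C = 445
The feasible region is unbounded (it extends along (0, 1), (1, 0)), but C strictly increases along every unbounded feasible direction, so there is no improving ray and the minimum is attained at a vertex.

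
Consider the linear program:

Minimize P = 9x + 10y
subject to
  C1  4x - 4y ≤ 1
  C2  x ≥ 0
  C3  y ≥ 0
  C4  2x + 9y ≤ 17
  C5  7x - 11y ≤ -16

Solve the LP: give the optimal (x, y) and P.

x = 0, y = 16/11, minimum P = 160/11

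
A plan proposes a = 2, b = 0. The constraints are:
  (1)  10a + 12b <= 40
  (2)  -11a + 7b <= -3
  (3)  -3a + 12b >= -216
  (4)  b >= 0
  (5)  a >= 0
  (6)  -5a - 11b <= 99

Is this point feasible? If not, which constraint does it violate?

feasible

(1): 20 ≤ 40 ✓
(2): -22 ≤ -3 ✓
(3): -6 ≥ -216 ✓
(4): 0 ≥ 0 ✓
(5): 2 ≥ 0 ✓
(6): -10 ≤ 99 ✓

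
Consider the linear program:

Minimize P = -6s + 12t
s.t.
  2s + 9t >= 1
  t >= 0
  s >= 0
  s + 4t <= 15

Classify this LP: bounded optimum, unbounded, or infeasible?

Extreme points and P = -6s + 12t:
  (1/2, 0) → P = -3
  (0, 1/9) → P = 4/3
  (15, 0) → P = -90
  (0, 15/4) → P = 45
The feasible region has finitely many vertices and no improving ray; the minimum is -90 at (15, 0).

bounded optimum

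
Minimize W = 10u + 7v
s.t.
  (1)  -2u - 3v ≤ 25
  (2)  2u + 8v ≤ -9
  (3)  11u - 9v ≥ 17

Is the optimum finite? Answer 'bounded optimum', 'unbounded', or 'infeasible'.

Corner points and W = 10u + 7v:
  (-58/17, -103/17) → W = -1301/17
  (55/106, -133/106) → W = -381/106
The feasible region has finitely many vertices and no improving ray; the minimum is -1301/17 at (-58/17, -103/17).

bounded optimum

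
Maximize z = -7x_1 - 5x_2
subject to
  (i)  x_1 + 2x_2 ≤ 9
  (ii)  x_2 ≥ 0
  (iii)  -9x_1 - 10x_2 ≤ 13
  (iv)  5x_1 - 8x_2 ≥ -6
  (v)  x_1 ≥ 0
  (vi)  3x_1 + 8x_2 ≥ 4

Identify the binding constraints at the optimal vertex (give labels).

(v) and (vi)

Corner points and z = -7x_1 - 5x_2:
  (9, 0) → z = -63
  (10/3, 17/6) → z = -75/2
  (4/3, 0) → z = -28/3
  (0, 3/4) → z = -15/4
  (0, 1/2) → z = -5/2

The maximum is at (0, 1/2). Substituting into each constraint, equality holds for (v) and (vi); the remaining constraints have slack.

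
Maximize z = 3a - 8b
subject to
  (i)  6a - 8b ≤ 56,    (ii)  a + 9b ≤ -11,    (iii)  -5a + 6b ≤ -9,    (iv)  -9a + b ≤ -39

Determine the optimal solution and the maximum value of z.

Vertices and z = 3a - 8b:
  (208/31, -61/31) → z = 1112/31
  (128/33, -45/11) → z = 488/11
  (170/41, -69/41) → z = 1062/41

a = 128/33, b = -45/11, maximum z = 488/11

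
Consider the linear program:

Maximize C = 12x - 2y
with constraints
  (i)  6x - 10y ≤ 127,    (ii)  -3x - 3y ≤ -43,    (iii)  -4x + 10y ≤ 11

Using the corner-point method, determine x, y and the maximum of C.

x = 69, y = 287/10, maximum C = 3853/5

Corner points and C = 12x - 2y:
  (811/48, -41/16) → C = 1663/8
  (69, 287/10) → C = 3853/5
  (397/42, 205/42) → C = 311/3

The binding constraints are 6x - 10y = 127 and -4x + 10y = 11.
Solving simultaneously gives x = 69, y = 287/10.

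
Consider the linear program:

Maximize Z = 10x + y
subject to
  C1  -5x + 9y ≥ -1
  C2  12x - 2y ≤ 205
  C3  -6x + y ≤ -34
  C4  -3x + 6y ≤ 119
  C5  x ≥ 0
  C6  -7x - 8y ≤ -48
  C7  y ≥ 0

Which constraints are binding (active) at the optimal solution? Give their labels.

C2 and C4

Vertices and Z = 10x + y:
  (1843/98, 1013/98) → Z = 19443/98
  (305/49, 164/49) → Z = 3214/49
  (734/33, 681/22) → Z = 16723/66
  (323/33, 272/11) → Z = 4046/33

The maximum is at (734/33, 681/22). Substituting into each constraint, equality holds for C2 and C4; the remaining constraints have slack.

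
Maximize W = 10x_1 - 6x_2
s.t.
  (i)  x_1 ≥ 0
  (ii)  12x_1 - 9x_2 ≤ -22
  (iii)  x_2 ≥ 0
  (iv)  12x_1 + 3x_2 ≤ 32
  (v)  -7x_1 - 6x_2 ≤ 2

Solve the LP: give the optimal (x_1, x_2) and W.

Feasible corners and W = 10x_1 - 6x_2:
  (0, 22/9) → W = -44/3
  (0, 32/3) → W = -64
  (37/24, 9/2) → W = -139/12

At the optimal vertex, 12x_1 - 9x_2 = -22 and 12x_1 + 3x_2 = 32.
Solving simultaneously gives x_1 = 37/24, x_2 = 9/2.

x_1 = 37/24, x_2 = 9/2, maximum W = -139/12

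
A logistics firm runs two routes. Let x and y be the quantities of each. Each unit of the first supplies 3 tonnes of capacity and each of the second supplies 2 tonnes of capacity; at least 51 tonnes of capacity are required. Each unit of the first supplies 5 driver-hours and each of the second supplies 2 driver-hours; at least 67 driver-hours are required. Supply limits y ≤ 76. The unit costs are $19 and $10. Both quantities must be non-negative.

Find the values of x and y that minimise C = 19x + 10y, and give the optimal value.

The feasible region is unbounded (it extends along (1, 0)), but C strictly increases along every unbounded feasible direction, so there is no improving ray and the minimum is attained at a vertex.

The optimum lies where 3x + 2y = 51 and 5x + 2y = 67.
Solving simultaneously gives x = 8, y = 27/2.

x = 8, y = 27/2, minimum C = 287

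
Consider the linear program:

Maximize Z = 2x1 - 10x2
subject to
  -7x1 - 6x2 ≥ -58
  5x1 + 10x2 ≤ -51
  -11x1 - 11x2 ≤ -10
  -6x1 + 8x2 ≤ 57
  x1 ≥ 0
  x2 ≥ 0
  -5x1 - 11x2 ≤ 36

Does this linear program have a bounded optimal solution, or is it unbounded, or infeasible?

The boundaries -7x1 - 6x2 = -58 and -6x1 + 8x2 = 57 meet at (61/46, 747/92), but that point violates 5x1 + 10x2 ≤ -51. Every candidate vertex is excluded by some other constraint, so the feasible region is empty.

infeasible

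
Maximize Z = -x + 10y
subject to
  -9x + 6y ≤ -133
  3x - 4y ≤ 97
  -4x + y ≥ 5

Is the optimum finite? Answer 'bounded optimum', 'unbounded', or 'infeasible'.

infeasible

The boundaries -9x + 6y = -133 and 3x - 4y = 97 meet at (-25/9, -79/3), but that point violates -4x + y ≥ 5. Every candidate vertex is excluded by some other constraint, so the feasible region is empty.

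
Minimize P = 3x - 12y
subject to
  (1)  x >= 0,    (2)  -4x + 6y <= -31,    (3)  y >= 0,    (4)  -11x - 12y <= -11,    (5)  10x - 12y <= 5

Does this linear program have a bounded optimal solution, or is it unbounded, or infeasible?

infeasible

The boundaries x = 0 and -11x - 12y = -11 meet at (0, 11/12), but that point violates -4x + 6y ≤ -31. Every candidate vertex is excluded by some other constraint, so the feasible region is empty.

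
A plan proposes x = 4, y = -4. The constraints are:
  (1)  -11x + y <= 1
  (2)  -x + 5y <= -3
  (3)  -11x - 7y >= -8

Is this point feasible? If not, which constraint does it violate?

Constraint (3): -11x - 7y = -16, which is not ≥ -8. All other constraints are satisfied.

not feasible — violates (3)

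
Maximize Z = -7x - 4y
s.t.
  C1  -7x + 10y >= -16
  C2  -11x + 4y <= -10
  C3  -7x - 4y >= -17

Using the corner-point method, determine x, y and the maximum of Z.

Corner points and Z = -7x - 4y:
  (18/41, -53/41) → Z = 86/41
  (117/49, 1/14) → Z = -17
  (3/2, 13/8) → Z = -17

The binding constraints are -7x + 10y = -16 and -11x + 4y = -10.
Solving simultaneously gives x = 18/41, y = -53/41.

x = 18/41, y = -53/41, maximum Z = 86/41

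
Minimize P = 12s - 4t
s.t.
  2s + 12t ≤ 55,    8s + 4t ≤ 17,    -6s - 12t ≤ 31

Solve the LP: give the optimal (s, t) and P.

s = -43/2, t = 49/6, minimum P = -872/3

Vertices and P = 12s - 4t:
  (-2/11, 203/44) → P = -227/11
  (-43/2, 49/6) → P = -872/3
  (41/9, -175/36) → P = 667/9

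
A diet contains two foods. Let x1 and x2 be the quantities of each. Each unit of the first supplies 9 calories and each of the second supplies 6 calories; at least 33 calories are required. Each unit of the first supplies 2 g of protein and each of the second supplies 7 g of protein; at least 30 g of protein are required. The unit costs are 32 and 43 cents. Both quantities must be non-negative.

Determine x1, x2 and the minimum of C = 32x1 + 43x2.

Corner points and C = 32x1 + 43x2:
  (0, 11/2) → C = 473/2
  (15, 0) → C = 480
  (1, 4) → C = 204
The feasible region is unbounded (it extends along (0, 1), (1, 0)), but C strictly increases along every unbounded feasible direction, so there is no improving ray and the minimum is attained at a vertex.

x1 = 1, x2 = 4, minimum C = 204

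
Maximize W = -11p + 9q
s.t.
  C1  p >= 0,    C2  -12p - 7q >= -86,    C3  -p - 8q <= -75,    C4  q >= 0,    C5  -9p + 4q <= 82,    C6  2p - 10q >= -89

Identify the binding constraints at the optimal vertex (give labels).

Extreme points and W = -11p + 9q:
  (163/89, 814/89) → W = 5533/89
  (237/134, 620/67) → W = 8553/134
  (19/13, 239/26) → W = 1733/26

The maximum is at (19/13, 239/26). Substituting into each constraint, equality holds for C3 and C6; the remaining constraints have slack.

C3 and C6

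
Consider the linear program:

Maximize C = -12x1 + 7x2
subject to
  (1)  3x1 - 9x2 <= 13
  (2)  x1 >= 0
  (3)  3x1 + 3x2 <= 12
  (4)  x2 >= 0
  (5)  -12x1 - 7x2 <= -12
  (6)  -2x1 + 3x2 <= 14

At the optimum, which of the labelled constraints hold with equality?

Vertices and C = -12x1 + 7x2:
  (0, 4) → C = 28
  (0, 12/7) → C = 12
  (4, 0) → C = -48
  (1, 0) → C = -12

The maximum is at (0, 4). Substituting into each constraint, equality holds for (2) and (3); the remaining constraints have slack.

(2) and (3)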